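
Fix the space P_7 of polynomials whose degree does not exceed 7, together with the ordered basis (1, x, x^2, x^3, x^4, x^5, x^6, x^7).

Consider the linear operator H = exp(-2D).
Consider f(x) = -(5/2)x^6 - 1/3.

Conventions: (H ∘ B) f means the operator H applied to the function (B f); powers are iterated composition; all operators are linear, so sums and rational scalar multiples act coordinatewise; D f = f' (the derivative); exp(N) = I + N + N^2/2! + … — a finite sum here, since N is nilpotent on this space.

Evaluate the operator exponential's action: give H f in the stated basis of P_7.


g(x) = -(5/2)x^6 + 30x^5 - 150x^4 + 400x^3 - 600x^2 + 480x - 481/3

order-1 term: 30x^5
order-2 term: -150x^4
order-3 term: 400x^3
order-4 term: -600x^2
order-5 term: 480x
order-6 term: -160
the series for exp(-2D) f terminates at order 6
exp(-2D) f = -(5/2)x^6 + 30x^5 - 150x^4 + 400x^3 - 600x^2 + 480x - 481/3


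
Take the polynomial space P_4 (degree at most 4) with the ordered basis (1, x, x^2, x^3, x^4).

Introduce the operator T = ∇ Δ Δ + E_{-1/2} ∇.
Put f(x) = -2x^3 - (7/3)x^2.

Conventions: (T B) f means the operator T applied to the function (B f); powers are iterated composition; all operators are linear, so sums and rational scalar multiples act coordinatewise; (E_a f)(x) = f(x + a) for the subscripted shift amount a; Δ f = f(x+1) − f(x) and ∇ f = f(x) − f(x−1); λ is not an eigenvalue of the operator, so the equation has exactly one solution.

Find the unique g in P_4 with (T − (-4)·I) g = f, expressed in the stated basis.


write g with unknown coordinates in the stated basis and equate coefficients in (T − (-4)·I) g = f
solving from the highest basis element down gives g = -(1/2)x^3 - (5/24)x^2 - (31/48)x + 233/192
check: T g = -(3/2)x^2 + (31/12)x - 233/48
so T g − (-4)·g = -2x^3 - (7/3)x^2 = f ✓

the image equals g(x) = -(1/2)x^3 - (5/24)x^2 - (31/48)x + 233/192


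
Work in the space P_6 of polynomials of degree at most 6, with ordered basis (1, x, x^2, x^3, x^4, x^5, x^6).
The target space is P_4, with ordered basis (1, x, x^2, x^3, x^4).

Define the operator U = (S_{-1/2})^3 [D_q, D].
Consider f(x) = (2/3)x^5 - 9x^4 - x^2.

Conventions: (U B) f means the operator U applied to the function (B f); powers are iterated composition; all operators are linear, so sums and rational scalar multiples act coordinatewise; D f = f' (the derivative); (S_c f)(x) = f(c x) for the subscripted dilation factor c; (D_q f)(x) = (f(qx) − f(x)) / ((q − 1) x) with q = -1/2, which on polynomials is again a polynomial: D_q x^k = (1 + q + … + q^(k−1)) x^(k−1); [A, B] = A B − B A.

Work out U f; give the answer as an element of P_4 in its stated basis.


the image equals g(x) = -(1/2048)x^3 - (81/512)x^2 - 3/2

D f = (10/3)x^4 - 36x^3 - 2x
D_q D f = (25/12)x^3 - 27x^2 - 2
D_q f = (11/24)x^4 - (45/8)x^3 - (1/2)x
D D_q f = (11/6)x^3 - (135/8)x^2 - 1/2
[D_q, D] f = (1/4)x^3 - (81/8)x^2 - 3/2
S_{-1/2} [D_q, D] f = -(1/32)x^3 - (81/32)x^2 - 3/2
S_{-1/2} S_{-1/2} [D_q, D] f = (1/256)x^3 - (81/128)x^2 - 3/2
S_{-1/2} S_{-1/2} S_{-1/2} [D_q, D] f = -(1/2048)x^3 - (81/512)x^2 - 3/2


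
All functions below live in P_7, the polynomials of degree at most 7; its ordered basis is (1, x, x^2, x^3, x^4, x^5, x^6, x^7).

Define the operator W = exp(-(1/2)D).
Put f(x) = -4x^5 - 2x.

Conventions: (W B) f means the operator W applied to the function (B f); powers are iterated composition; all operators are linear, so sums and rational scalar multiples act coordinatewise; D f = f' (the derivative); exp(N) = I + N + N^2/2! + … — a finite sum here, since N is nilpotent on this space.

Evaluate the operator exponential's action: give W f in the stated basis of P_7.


order-1 term: 10x^4 + 1
order-2 term: -10x^3
order-3 term: 5x^2
order-4 term: -(5/4)x
order-5 term: 1/8
the series for exp(-(1/2)D) f terminates at order 5
exp(-(1/2)D) f = -4x^5 + 10x^4 - 10x^3 + 5x^2 - (13/4)x + 9/8

the result is g(x) = -4x^5 + 10x^4 - 10x^3 + 5x^2 - (13/4)x + 9/8


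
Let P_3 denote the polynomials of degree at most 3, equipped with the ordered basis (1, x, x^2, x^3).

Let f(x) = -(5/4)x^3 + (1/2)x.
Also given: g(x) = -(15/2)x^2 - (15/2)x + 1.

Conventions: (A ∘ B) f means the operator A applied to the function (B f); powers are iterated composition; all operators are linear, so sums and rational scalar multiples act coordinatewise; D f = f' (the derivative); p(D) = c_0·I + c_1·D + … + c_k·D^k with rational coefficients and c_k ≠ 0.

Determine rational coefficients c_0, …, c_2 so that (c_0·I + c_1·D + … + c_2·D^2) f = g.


p(D) = 2·D + D^2, i.e. c_0 = 0, c_1 = 2, c_2 = 1

D^0 f = -(5/4)x^3 + (1/2)x
D^1 f = -(15/4)x^2 + 1/2
D^2 f = -(15/2)x
matching coefficients of g against c_0 f + c_1 Df + … from the top degree down determines the c_i
solution: c_0 = 0, c_1 = 2, c_2 = 1


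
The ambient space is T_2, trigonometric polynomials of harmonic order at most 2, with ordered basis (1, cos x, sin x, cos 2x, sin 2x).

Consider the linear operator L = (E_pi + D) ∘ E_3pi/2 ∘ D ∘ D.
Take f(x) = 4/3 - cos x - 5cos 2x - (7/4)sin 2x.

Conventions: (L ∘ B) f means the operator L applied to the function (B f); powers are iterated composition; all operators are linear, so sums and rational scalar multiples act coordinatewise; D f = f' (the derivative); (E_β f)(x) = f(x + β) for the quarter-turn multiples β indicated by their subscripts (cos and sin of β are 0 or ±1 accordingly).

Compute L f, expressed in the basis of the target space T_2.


D f = sin x - (7/2)cos 2x + 10sin 2x
D D f = cos x + 20cos 2x + 7sin 2x
E_3pi/2 D D f = sin x - 20cos 2x - 7sin 2x
E_pi (E_3pi/2 ∘ D) D f = -sin x - 20cos 2x - 7sin 2x
D (E_3pi/2 ∘ D) D f = cos x - 14cos 2x + 40sin 2x
(E_pi + D) (E_3pi/2 ∘ D) D f = cos x - sin x - 34cos 2x + 33sin 2x

g(x) = cos x - sin x - 34cos 2x + 33sin 2x


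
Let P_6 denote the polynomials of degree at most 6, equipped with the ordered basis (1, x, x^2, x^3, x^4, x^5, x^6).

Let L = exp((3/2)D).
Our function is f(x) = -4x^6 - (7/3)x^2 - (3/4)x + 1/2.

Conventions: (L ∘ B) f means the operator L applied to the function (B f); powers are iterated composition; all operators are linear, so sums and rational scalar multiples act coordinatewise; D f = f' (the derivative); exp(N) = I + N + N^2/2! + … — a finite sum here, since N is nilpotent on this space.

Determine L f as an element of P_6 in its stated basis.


g(x) = -4x^6 - 36x^5 - 135x^4 - 270x^3 - (3673/12)x^2 - 190x - 823/16

order-1 term: -36x^5 - 7x - 9/8
order-2 term: -135x^4 - 21/4
order-3 term: -270x^3
order-4 term: -(1215/4)x^2
order-5 term: -(729/4)x
order-6 term: -729/16
the series for exp((3/2)D) f terminates at order 6
exp((3/2)D) f = -4x^6 - 36x^5 - 135x^4 - 270x^3 - (3673/12)x^2 - 190x - 823/16


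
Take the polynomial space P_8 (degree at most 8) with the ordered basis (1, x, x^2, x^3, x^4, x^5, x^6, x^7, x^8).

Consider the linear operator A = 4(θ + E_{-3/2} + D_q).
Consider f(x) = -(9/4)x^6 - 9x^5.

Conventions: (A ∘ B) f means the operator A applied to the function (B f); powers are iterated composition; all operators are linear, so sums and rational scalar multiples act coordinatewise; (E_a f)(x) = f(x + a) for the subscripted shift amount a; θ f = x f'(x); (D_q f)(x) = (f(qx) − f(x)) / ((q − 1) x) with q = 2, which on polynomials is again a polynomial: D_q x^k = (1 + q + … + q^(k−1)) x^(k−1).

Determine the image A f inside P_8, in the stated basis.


θ f = -(27/2)x^6 - 45x^5
E_{-3/2} f = -(9/4)x^6 + (45/4)x^5 - (135/16)x^4 - (405/8)x^3 + (8505/64)x^2 - (8019/64)x + 10935/256
D_q f = -(567/4)x^5 - 279x^4
(θ + E_{-3/2} + D_q) f = -(63/4)x^6 - (351/2)x^5 - (4599/16)x^4 - (405/8)x^3 + (8505/64)x^2 - (8019/64)x + 10935/256
(4(θ + E_{-3/2} + D_q)) f = -63x^6 - 702x^5 - (4599/4)x^4 - (405/2)x^3 + (8505/16)x^2 - (8019/16)x + 10935/64

g(x) = -63x^6 - 702x^5 - (4599/4)x^4 - (405/2)x^3 + (8505/16)x^2 - (8019/16)x + 10935/64


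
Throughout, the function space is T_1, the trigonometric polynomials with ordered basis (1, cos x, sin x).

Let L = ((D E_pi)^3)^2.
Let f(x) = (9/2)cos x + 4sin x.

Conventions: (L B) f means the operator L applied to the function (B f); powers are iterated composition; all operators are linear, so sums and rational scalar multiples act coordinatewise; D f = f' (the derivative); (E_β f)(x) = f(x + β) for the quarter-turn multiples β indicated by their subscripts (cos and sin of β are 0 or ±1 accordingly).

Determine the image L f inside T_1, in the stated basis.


E_pi f = -(9/2)cos x - 4sin x
D E_pi f = -4cos x + (9/2)sin x
E_pi (D E_pi) f = 4cos x - (9/2)sin x
D E_pi (D E_pi) f = -(9/2)cos x - 4sin x
E_pi (D E_pi) (D E_pi) f = (9/2)cos x + 4sin x
D E_pi (D E_pi) (D E_pi) f = 4cos x - (9/2)sin x
E_pi (D E_pi)^3 f = -4cos x + (9/2)sin x
D E_pi (D E_pi)^3 f = (9/2)cos x + 4sin x
E_pi (D E_pi) (D E_pi)^3 f = -(9/2)cos x - 4sin x
D E_pi (D E_pi) (D E_pi)^3 f = -4cos x + (9/2)sin x
E_pi (D E_pi) (D E_pi) (D E_pi)^3 f = 4cos x - (9/2)sin x
D E_pi (D E_pi) (D E_pi) (D E_pi)^3 f = -(9/2)cos x - 4sin x

g(x) = -(9/2)cos x - 4sin x


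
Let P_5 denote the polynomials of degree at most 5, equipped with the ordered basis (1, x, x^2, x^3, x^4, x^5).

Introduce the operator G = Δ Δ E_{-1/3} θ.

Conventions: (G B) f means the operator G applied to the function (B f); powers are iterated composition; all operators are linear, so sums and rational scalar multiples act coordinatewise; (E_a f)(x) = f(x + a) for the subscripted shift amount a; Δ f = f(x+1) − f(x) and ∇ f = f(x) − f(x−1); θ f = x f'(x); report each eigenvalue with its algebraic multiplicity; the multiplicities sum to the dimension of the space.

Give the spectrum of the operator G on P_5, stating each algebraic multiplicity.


λ = 0 (multiplicity 6)

image of 1: 0
image of x: 0
image of x^2: 4
image of x^3: 18x + 12
image of x^4: 48x^2 + 64x + 88/3
image of x^5: 100x^3 + 200x^2 + (550/3)x + 1700/27
the matrix is upper triangular; its diagonal is (0, 0, 0, 0, 0, 0)
for a triangular matrix the eigenvalues are the diagonal entries, with algebraic multiplicity their repetition count


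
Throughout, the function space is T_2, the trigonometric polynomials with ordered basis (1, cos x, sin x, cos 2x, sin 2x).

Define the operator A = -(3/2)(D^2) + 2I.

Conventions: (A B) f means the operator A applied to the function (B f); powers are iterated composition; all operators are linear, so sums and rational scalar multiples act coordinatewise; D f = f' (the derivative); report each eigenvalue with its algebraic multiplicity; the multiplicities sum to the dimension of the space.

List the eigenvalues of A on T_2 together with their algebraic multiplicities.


λ = 2 (multiplicity 1), λ = 7/2 (multiplicity 2), λ = 8 (multiplicity 2)

image of 1: 2
image of cos x: (7/2)cos x
image of sin x: (7/2)sin x
image of cos 2x: 8cos 2x
image of sin 2x: 8sin 2x
the matrix is diagonal; its diagonal is (2, 7/2, 7/2, 8, 8)
for a triangular matrix the eigenvalues are the diagonal entries, with algebraic multiplicity their repetition count


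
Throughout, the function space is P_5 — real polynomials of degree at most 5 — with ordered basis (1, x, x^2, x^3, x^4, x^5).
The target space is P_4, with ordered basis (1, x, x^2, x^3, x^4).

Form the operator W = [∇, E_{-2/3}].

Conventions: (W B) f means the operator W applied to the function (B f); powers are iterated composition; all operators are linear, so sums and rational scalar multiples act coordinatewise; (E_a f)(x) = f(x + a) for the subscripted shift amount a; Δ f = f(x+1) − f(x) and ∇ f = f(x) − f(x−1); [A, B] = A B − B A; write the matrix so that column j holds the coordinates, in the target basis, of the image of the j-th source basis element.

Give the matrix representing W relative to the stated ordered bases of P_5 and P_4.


the matrix is [[0, 0, 0, 0, 0, 0]; [0, 0, 0, 0, 0, 0]; [0, 0, 0, 0, 0, 0]; [0, 0, 0, 0, 0, 0]; [0, 0, 0, 0, 0, 0]] (rows listed top to bottom)

image of 1: 0
image of x: 0
image of x^2: 0
image of x^3: 0
image of x^4: 0
image of x^5: 0
each image's coordinates form column j of the matrix


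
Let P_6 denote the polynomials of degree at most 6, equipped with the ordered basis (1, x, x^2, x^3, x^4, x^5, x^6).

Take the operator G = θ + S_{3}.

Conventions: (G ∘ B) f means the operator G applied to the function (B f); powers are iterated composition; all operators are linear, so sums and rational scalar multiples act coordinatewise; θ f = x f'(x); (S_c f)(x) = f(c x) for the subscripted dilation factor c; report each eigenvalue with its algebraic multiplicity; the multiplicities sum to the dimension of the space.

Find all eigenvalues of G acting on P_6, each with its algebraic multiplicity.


image of 1: 1
image of x: 4x
image of x^2: 11x^2
image of x^3: 30x^3
image of x^4: 85x^4
image of x^5: 248x^5
image of x^6: 735x^6
the matrix is upper triangular; its diagonal is (1, 4, 11, 30, 85, 248, 735)
for a triangular matrix the eigenvalues are the diagonal entries, with algebraic multiplicity their repetition count

λ = 1 (multiplicity 1), λ = 4 (multiplicity 1), λ = 11 (multiplicity 1), λ = 30 (multiplicity 1), λ = 85 (multiplicity 1), λ = 248 (multiplicity 1), λ = 735 (multiplicity 1)


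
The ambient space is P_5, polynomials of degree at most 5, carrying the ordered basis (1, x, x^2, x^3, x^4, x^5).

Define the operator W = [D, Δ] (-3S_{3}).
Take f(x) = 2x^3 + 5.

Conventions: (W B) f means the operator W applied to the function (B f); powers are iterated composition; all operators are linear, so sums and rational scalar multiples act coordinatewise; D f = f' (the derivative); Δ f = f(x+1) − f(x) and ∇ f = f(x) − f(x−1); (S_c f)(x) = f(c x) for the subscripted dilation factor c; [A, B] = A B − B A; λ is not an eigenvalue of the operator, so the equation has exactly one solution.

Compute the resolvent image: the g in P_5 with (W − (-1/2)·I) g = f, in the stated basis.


g(x) = 4x^3 + 10

write g with unknown coordinates in the stated basis and equate coefficients in (W − (-1/2)·I) g = f
solving from the highest basis element down gives g = 4x^3 + 10
check: W g = 0
so W g − (-1/2)·g = 2x^3 + 5 = f ✓


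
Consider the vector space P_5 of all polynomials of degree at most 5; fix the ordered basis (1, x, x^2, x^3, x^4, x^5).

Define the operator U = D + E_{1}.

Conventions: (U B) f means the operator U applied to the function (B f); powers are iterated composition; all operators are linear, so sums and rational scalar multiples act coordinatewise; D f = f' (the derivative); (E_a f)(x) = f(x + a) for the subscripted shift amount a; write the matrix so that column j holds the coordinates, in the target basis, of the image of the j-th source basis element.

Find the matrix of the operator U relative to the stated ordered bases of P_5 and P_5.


the matrix is [[1, 2, 1, 1, 1, 1]; [0, 1, 4, 3, 4, 5]; [0, 0, 1, 6, 6, 10]; [0, 0, 0, 1, 8, 10]; [0, 0, 0, 0, 1, 10]; [0, 0, 0, 0, 0, 1]] (rows listed top to bottom)

image of 1: 1
image of x: x + 2
image of x^2: x^2 + 4x + 1
image of x^3: x^3 + 6x^2 + 3x + 1
image of x^4: x^4 + 8x^3 + 6x^2 + 4x + 1
image of x^5: x^5 + 10x^4 + 10x^3 + 10x^2 + 5x + 1
each image's coordinates form column j of the matrix


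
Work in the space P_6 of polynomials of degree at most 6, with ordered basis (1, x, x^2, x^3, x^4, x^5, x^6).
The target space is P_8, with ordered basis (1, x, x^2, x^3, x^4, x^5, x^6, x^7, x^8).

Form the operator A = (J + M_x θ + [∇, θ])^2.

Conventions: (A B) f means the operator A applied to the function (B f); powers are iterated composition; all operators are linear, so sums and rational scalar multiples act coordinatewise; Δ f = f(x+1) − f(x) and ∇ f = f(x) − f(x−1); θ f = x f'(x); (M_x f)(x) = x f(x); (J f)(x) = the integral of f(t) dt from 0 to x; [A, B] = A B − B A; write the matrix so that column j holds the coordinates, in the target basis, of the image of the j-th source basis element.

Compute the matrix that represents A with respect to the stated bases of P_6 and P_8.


image of 1: (3/2)x^2 + 1
image of x: (7/2)x^3 + 4x - 3
image of x^2: (91/12)x^4 + 10x^2 - 16x + 9
image of x^3: (273/20)x^5 + 20x^3 - 48x^2 + 48x - 25
image of x^4: (217/10)x^6 + 34x^4 - 112x^3 + 156x^2 - 136x + 69
image of x^5: (1333/42)x^7 + 52x^5 - 220x^4 + 400x^3 - 460x^2 + 400x - 191
image of x^6: (2451/56)x^8 + 74x^6 - 384x^5 + 870x^4 - 1240x^3 + 1410x^2 - 1224x + 523
each image's coordinates form column j of the matrix

the matrix is [[1, -3, 9, -25, 69, -191, 523]; [0, 4, -16, 48, -136, 400, -1224]; [3/2, 0, 10, -48, 156, -460, 1410]; [0, 7/2, 0, 20, -112, 400, -1240]; [0, 0, 91/12, 0, 34, -220, 870]; [0, 0, 0, 273/20, 0, 52, -384]; [0, 0, 0, 0, 217/10, 0, 74]; [0, 0, 0, 0, 0, 1333/42, 0]; [0, 0, 0, 0, 0, 0, 2451/56]] (rows listed top to bottom)


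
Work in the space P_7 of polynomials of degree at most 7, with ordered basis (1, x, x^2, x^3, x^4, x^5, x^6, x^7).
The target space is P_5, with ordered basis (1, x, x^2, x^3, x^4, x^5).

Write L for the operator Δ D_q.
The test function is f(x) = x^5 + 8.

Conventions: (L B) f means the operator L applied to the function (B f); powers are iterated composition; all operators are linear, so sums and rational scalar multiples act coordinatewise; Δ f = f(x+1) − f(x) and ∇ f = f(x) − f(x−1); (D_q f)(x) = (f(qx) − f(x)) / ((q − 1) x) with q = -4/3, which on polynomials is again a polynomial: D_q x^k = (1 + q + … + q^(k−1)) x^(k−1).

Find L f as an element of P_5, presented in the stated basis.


D_q f = (181/81)x^4
Δ D_q f = (724/81)x^3 + (362/27)x^2 + (724/81)x + 181/81

the image equals g(x) = (724/81)x^3 + (362/27)x^2 + (724/81)x + 181/81


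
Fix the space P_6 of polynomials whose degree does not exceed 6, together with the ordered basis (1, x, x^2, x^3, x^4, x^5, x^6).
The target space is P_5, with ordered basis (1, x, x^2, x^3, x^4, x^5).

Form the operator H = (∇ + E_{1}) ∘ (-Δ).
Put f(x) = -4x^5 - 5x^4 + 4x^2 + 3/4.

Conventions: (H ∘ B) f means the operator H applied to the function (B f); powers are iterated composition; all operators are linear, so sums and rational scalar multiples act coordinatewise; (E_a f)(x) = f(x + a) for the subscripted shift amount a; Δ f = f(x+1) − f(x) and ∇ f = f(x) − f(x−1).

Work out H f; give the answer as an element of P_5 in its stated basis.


the result is g(x) = 20x^4 + 220x^3 + 430x^2 + 472x + 189

Δ f = -20x^4 - 60x^3 - 70x^2 - 32x - 5
(-Δ) f = 20x^4 + 60x^3 + 70x^2 + 32x + 5
∇ (-Δ) f = 80x^3 + 60x^2 + 40x + 2
E_{1} (-Δ) f = 20x^4 + 140x^3 + 370x^2 + 432x + 187
(∇ + E_{1}) (-Δ) f = 20x^4 + 220x^3 + 430x^2 + 472x + 189


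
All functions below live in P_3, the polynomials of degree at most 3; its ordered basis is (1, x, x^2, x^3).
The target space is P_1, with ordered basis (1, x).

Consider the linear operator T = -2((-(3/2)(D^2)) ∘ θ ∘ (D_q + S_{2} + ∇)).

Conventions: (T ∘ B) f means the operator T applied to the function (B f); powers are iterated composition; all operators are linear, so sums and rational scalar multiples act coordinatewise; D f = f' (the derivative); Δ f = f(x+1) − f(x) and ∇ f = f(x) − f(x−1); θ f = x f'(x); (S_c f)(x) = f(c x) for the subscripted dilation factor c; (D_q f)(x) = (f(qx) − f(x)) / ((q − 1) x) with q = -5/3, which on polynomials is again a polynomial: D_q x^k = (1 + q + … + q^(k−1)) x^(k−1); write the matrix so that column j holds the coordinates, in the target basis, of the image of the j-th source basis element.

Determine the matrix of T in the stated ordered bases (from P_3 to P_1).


image of 1: 0
image of x: 0
image of x^2: 48
image of x^3: 432x + 184/3
each image's coordinates form column j of the matrix

the matrix is [[0, 0, 48, 184/3]; [0, 0, 0, 432]] (rows listed top to bottom)


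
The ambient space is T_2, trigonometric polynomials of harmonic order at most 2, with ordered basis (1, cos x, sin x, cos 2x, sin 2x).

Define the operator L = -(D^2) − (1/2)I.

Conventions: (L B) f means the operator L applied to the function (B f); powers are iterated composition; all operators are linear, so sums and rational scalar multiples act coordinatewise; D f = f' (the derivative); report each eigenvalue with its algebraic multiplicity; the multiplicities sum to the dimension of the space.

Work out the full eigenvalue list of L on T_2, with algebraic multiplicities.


image of 1: -1/2
image of cos x: (1/2)cos x
image of sin x: (1/2)sin x
image of cos 2x: (7/2)cos 2x
image of sin 2x: (7/2)sin 2x
the matrix is diagonal; its diagonal is (-1/2, 1/2, 1/2, 7/2, 7/2)
for a triangular matrix the eigenvalues are the diagonal entries, with algebraic multiplicity their repetition count

λ = -1/2 (multiplicity 1), λ = 1/2 (multiplicity 2), λ = 7/2 (multiplicity 2)


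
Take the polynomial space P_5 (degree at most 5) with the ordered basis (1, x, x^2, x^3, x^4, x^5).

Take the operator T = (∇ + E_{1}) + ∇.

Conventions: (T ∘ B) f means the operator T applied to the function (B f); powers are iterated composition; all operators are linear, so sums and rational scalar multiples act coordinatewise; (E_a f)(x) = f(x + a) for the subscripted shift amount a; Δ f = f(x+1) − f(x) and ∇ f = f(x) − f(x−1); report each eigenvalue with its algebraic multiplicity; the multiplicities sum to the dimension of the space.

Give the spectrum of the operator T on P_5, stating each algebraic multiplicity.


λ = 1 (multiplicity 6)

image of 1: 1
image of x: x + 3
image of x^2: x^2 + 6x - 1
image of x^3: x^3 + 9x^2 - 3x + 3
image of x^4: x^4 + 12x^3 - 6x^2 + 12x - 1
image of x^5: x^5 + 15x^4 - 10x^3 + 30x^2 - 5x + 3
the matrix is upper triangular; its diagonal is (1, 1, 1, 1, 1, 1)
for a triangular matrix the eigenvalues are the diagonal entries, with algebraic multiplicity their repetition count


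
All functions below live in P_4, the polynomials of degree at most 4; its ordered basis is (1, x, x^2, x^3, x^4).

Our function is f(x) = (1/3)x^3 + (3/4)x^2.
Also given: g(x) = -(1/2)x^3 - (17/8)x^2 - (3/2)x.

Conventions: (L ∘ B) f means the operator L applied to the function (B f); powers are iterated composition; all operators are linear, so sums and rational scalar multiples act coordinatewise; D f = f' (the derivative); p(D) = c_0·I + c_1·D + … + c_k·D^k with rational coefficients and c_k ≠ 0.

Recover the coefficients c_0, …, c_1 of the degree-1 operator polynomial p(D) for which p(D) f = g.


c_0 = -3/2, c_1 = -1

D^0 f = (1/3)x^3 + (3/4)x^2
D^1 f = x^2 + (3/2)x
matching coefficients of g against c_0 f + c_1 Df + … from the top degree down determines the c_i
solution: c_0 = -3/2, c_1 = -1


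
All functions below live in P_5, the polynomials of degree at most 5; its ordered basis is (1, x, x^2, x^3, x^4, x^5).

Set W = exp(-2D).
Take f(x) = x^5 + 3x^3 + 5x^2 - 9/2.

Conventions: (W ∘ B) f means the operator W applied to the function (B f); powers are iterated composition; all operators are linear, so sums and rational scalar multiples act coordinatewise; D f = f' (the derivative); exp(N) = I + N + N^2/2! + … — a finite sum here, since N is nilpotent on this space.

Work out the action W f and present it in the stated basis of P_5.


order-1 term: -10x^4 - 18x^2 - 20x
order-2 term: 40x^3 + 36x + 20
order-3 term: -80x^2 - 24
order-4 term: 80x
order-5 term: -32
the series for exp(-2D) f terminates at order 5
exp(-2D) f = x^5 - 10x^4 + 43x^3 - 93x^2 + 96x - 81/2

the result is g(x) = x^5 - 10x^4 + 43x^3 - 93x^2 + 96x - 81/2


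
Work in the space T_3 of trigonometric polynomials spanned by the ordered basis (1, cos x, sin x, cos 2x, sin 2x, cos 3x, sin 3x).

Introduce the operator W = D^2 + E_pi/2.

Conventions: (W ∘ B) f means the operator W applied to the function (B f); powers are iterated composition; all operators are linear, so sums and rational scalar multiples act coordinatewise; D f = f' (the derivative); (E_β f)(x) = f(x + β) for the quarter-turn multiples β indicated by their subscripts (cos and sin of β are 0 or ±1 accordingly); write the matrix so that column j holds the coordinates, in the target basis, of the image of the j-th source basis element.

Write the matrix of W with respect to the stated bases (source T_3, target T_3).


image of 1: 1
image of cos x: -cos x - sin x
image of sin x: cos x - sin x
image of cos 2x: -5cos 2x
image of sin 2x: -5sin 2x
image of cos 3x: -9cos 3x + sin 3x
image of sin 3x: -cos 3x - 9sin 3x
each image's coordinates form column j of the matrix

the matrix is [[1, 0, 0, 0, 0, 0, 0]; [0, -1, 1, 0, 0, 0, 0]; [0, -1, -1, 0, 0, 0, 0]; [0, 0, 0, -5, 0, 0, 0]; [0, 0, 0, 0, -5, 0, 0]; [0, 0, 0, 0, 0, -9, -1]; [0, 0, 0, 0, 0, 1, -9]] (rows listed top to bottom)


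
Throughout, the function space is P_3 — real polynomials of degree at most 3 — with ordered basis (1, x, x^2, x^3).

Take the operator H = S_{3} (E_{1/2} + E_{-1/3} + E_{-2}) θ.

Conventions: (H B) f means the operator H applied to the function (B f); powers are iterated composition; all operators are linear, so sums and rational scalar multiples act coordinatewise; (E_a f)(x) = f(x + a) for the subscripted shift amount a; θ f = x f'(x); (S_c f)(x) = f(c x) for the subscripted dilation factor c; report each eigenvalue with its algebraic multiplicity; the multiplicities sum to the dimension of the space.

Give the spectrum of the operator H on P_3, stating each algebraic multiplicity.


λ = 0 (multiplicity 1), λ = 9 (multiplicity 1), λ = 54 (multiplicity 1), λ = 243 (multiplicity 1)

image of 1: 0
image of x: 9x - 11/6
image of x^2: 54x^2 - 22x + 157/18
image of x^3: 243x^3 - (297/2)x^2 + (471/4)x - 1709/72
the matrix is upper triangular; its diagonal is (0, 9, 54, 243)
for a triangular matrix the eigenvalues are the diagonal entries, with algebraic multiplicity their repetition count


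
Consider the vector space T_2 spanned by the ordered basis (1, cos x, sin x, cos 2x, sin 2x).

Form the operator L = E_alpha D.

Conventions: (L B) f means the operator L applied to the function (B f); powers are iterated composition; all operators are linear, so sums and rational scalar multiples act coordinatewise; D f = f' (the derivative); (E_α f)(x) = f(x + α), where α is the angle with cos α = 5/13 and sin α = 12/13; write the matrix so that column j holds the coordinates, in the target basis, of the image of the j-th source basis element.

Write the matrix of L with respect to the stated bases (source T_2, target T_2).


image of 1: 0
image of cos x: -(12/13)cos x - (5/13)sin x
image of sin x: (5/13)cos x - (12/13)sin x
image of cos 2x: -(240/169)cos 2x + (238/169)sin 2x
image of sin 2x: -(238/169)cos 2x - (240/169)sin 2x
each image's coordinates form column j of the matrix

the matrix is [[0, 0, 0, 0, 0]; [0, -12/13, 5/13, 0, 0]; [0, -5/13, -12/13, 0, 0]; [0, 0, 0, -240/169, -238/169]; [0, 0, 0, 238/169, -240/169]] (rows listed top to bottom)


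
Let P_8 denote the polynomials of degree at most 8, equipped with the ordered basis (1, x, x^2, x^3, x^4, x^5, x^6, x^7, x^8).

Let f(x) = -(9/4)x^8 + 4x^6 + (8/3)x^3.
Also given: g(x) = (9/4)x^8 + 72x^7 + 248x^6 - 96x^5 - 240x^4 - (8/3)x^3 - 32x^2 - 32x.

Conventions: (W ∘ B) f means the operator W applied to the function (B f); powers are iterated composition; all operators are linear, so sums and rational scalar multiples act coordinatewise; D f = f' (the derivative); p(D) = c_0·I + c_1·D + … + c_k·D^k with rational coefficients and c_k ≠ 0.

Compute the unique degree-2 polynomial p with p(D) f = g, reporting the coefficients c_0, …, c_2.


D^0 f = -(9/4)x^8 + 4x^6 + (8/3)x^3
D^1 f = -18x^7 + 24x^5 + 8x^2
D^2 f = -126x^6 + 120x^4 + 16x
matching coefficients of g against c_0 f + c_1 Df + … from the top degree down determines the c_i
solution: c_0 = -1, c_1 = -4, c_2 = -2

c_0 = -1, c_1 = -4, c_2 = -2


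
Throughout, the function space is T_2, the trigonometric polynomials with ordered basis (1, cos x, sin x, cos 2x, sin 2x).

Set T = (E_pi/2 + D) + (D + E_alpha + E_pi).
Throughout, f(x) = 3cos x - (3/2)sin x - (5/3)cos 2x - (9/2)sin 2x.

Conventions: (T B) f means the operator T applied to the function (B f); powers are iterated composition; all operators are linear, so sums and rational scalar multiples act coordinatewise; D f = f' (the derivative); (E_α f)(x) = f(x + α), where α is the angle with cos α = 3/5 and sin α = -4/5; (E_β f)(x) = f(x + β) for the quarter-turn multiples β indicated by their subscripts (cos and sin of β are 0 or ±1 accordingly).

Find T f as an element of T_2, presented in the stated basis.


the result is g(x) = -(9/2)cos x - 6sin x - (991/75)cos 2x + (949/150)sin 2x

E_pi/2 f = -(3/2)cos x - 3sin x + (5/3)cos 2x + (9/2)sin 2x
D f = -(3/2)cos x - 3sin x - 9cos 2x + (10/3)sin 2x
(E_pi/2 + D) f = -3cos x - 6sin x - (22/3)cos 2x + (47/6)sin 2x
D f = -(3/2)cos x - 3sin x - 9cos 2x + (10/3)sin 2x
E_alpha f = 3cos x + (3/2)sin x + (359/75)cos 2x - (17/50)sin 2x
E_pi f = -3cos x + (3/2)sin x - (5/3)cos 2x - (9/2)sin 2x
(D + E_alpha + E_pi) f = -(3/2)cos x - (147/25)cos 2x - (113/75)sin 2x
((E_pi/2 + D) + (D + E_alpha + E_pi)) f = -(9/2)cos x - 6sin x - (991/75)cos 2x + (949/150)sin 2x


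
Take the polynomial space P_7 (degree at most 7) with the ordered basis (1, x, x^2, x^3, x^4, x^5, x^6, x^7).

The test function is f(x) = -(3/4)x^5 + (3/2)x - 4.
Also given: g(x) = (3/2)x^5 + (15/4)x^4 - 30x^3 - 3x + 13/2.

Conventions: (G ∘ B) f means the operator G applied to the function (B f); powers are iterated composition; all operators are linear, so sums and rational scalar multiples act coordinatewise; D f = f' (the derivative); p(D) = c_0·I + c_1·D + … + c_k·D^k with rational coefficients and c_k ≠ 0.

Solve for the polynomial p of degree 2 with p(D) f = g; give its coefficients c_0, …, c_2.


D^0 f = -(3/4)x^5 + (3/2)x - 4
D^1 f = -(15/4)x^4 + 3/2
D^2 f = -15x^3
matching coefficients of g against c_0 f + c_1 Df + … from the top degree down determines the c_i
solution: c_0 = -2, c_1 = -1, c_2 = 2

c_0 = -2, c_1 = -1, c_2 = 2


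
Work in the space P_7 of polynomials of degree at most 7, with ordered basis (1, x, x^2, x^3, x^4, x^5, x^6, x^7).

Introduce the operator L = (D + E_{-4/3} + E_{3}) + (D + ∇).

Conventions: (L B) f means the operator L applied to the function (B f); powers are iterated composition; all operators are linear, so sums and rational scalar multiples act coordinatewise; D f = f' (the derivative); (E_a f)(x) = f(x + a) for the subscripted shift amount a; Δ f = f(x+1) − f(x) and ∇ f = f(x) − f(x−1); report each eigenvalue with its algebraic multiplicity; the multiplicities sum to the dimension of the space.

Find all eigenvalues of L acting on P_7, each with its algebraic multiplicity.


λ = 2 (multiplicity 8)

image of 1: 2
image of x: 2x + 14/3
image of x^2: 2x^2 + (28/3)x + 88/9
image of x^3: 2x^3 + 14x^2 + (88/3)x + 692/27
image of x^4: 2x^4 + (56/3)x^3 + (176/3)x^2 + (2768/27)x + 6736/81
image of x^5: 2x^5 + (70/3)x^4 + (880/9)x^3 + (6920/27)x^2 + (33680/81)x + 58268/243
image of x^6: 2x^6 + 28x^5 + (440/3)x^4 + (13840/27)x^3 + (33680/27)x^2 + (116536/81)x + 534808/729
image of x^7: 2x^7 + (98/3)x^6 + (616/3)x^5 + (24220/27)x^4 + (235760/81)x^3 + (407876/81)x^2 + (3743656/729)x + 4768772/2187
the matrix is upper triangular; its diagonal is (2, 2, 2, 2, 2, 2, 2, 2)
for a triangular matrix the eigenvalues are the diagonal entries, with algebraic multiplicity their repetition count


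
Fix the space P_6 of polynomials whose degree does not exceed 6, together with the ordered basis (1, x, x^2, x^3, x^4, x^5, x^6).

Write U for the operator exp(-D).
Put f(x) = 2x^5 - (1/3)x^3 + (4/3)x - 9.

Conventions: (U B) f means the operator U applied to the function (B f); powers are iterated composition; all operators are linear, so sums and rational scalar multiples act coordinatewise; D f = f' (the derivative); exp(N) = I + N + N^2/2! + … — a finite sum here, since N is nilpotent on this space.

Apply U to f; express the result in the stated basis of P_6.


the result is g(x) = 2x^5 - 10x^4 + (59/3)x^3 - 19x^2 + (31/3)x - 12

order-1 term: -10x^4 + x^2 - 4/3
order-2 term: 20x^3 - x
order-3 term: -20x^2 + 1/3
order-4 term: 10x
order-5 term: -2
the series for exp(-D) f terminates at order 5
exp(-D) f = 2x^5 - 10x^4 + (59/3)x^3 - 19x^2 + (31/3)x - 12


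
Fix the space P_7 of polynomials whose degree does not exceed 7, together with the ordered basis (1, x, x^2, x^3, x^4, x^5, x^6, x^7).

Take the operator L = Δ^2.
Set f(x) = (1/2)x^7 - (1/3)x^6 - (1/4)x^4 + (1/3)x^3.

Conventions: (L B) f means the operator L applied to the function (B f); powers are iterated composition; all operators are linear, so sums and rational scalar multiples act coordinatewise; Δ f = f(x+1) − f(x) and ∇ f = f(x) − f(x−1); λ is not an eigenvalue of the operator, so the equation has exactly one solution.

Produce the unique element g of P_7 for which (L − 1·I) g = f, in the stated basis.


the result is g(x) = -(1/2)x^7 + (1/3)x^6 - 21x^5 - (379/4)x^4 - (1876/3)x^3 - 2642x^2 - 7653x - 66209/6

write g with unknown coordinates in the stated basis and equate coefficients in (L − 1·I) g = f
solving from the highest basis element down gives g = -(1/2)x^7 + (1/3)x^6 - 21x^5 - (379/4)x^4 - (1876/3)x^3 - 2642x^2 - 7653x - 66209/6
check: L g = -21x^5 - 95x^4 - 625x^3 - 2642x^2 - 7653x - 66209/6
so L g − 1·g = (1/2)x^7 - (1/3)x^6 - (1/4)x^4 + (1/3)x^3 = f ✓


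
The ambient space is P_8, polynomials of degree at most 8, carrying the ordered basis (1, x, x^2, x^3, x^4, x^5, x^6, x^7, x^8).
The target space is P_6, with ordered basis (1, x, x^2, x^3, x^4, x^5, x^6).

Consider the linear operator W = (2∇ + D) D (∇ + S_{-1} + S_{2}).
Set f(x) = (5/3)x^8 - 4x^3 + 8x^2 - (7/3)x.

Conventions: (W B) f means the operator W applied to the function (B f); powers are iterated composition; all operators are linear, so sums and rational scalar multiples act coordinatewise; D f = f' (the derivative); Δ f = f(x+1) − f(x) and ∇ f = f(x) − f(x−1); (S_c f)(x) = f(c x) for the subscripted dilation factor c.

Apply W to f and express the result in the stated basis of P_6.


∇ f = (40/3)x^7 - (140/3)x^6 + (280/3)x^5 - (350/3)x^4 + (280/3)x^3 - (176/3)x^2 + (124/3)x - 16
S_{-1} f = (5/3)x^8 + 4x^3 + 8x^2 + (7/3)x
S_{2} f = (1280/3)x^8 - 32x^3 + 32x^2 - (14/3)x
(∇ + S_{-1} + S_{2}) f = (1285/3)x^8 + (40/3)x^7 - (140/3)x^6 + (280/3)x^5 - (350/3)x^4 + (196/3)x^3 - (56/3)x^2 + 39x - 16
D (∇ + S_{-1} + S_{2}) f = (10280/3)x^7 + (280/3)x^6 - 280x^5 + (1400/3)x^4 - (1400/3)x^3 + 196x^2 - (112/3)x + 39
∇ (D (∇ + S_{-1} + S_{2})) f = (71960/3)x^6 - 71400x^5 + (351400/3)x^4 - 113400x^3 + 63560x^2 - 18368x + 5660/3
(2∇) (D (∇ + S_{-1} + S_{2})) f = (143920/3)x^6 - 142800x^5 + (702800/3)x^4 - 226800x^3 + 127120x^2 - 36736x + 11320/3
D (D (∇ + S_{-1} + S_{2})) f = (71960/3)x^6 + 560x^5 - 1400x^4 + (5600/3)x^3 - 1400x^2 + 392x - 112/3
(2∇ + D) (D (∇ + S_{-1} + S_{2})) f = 71960x^6 - 142240x^5 + (698600/3)x^4 - (674800/3)x^3 + 125720x^2 - 36344x + 3736

g(x) = 71960x^6 - 142240x^5 + (698600/3)x^4 - (674800/3)x^3 + 125720x^2 - 36344x + 3736


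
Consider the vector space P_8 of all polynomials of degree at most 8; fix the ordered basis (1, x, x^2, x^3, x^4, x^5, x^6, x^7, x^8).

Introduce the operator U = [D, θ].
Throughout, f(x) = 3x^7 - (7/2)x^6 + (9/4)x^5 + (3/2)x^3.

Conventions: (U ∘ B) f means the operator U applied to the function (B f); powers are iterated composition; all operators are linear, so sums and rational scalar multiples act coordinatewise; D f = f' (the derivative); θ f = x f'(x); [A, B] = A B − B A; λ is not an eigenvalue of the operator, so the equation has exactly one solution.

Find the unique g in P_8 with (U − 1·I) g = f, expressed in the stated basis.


write g with unknown coordinates in the stated basis and equate coefficients in (U − 1·I) g = f
solving from the highest basis element down gives g = -3x^7 - (35/2)x^6 - (429/4)x^5 - (2145/4)x^4 - (4293/2)x^3 - (12879/2)x^2 - 12879x - 12879
check: U g = -21x^6 - 105x^5 - (2145/4)x^4 - 2145x^3 - (12879/2)x^2 - 12879x - 12879
so U g − 1·g = 3x^7 - (7/2)x^6 + (9/4)x^5 + (3/2)x^3 = f ✓

the image equals g(x) = -3x^7 - (35/2)x^6 - (429/4)x^5 - (2145/4)x^4 - (4293/2)x^3 - (12879/2)x^2 - 12879x - 12879


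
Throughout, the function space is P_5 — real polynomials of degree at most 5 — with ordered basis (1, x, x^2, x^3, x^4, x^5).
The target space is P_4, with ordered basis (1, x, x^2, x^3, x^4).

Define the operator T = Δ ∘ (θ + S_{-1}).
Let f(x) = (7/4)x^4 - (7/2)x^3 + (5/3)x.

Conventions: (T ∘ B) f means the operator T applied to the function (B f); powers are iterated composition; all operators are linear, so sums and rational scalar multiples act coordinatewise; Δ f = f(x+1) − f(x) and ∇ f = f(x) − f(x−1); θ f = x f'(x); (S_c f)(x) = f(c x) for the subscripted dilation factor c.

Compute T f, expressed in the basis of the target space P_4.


θ f = 7x^4 - (21/2)x^3 + (5/3)x
S_{-1} f = (7/4)x^4 + (7/2)x^3 - (5/3)x
(θ + S_{-1}) f = (35/4)x^4 - 7x^3
Δ (θ + S_{-1}) f = 35x^3 + (63/2)x^2 + 14x + 7/4

g(x) = 35x^3 + (63/2)x^2 + 14x + 7/4


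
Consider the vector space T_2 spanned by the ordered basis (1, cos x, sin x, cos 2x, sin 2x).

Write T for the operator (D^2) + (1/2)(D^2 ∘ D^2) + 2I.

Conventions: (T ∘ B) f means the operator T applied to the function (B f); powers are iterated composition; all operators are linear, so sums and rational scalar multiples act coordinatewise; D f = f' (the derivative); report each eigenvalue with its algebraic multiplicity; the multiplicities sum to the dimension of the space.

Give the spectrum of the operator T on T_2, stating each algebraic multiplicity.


image of 1: 2
image of cos x: (3/2)cos x
image of sin x: (3/2)sin x
image of cos 2x: 6cos 2x
image of sin 2x: 6sin 2x
the matrix is diagonal; its diagonal is (2, 3/2, 3/2, 6, 6)
for a triangular matrix the eigenvalues are the diagonal entries, with algebraic multiplicity their repetition count

λ = 3/2 (multiplicity 2), λ = 2 (multiplicity 1), λ = 6 (multiplicity 2)


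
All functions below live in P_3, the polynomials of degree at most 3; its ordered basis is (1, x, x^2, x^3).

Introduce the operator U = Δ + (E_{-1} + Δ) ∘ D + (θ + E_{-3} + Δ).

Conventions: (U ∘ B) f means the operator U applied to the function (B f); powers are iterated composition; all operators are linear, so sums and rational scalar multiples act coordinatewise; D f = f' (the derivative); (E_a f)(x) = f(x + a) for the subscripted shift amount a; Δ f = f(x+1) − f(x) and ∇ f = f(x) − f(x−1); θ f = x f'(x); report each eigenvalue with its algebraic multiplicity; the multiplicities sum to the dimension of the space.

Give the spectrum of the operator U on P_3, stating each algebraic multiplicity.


λ = 1 (multiplicity 1), λ = 2 (multiplicity 1), λ = 3 (multiplicity 1), λ = 4 (multiplicity 1)

image of 1: 1
image of x: 2x
image of x^2: 3x^2 + 11
image of x^3: 4x^3 + 33x - 19
the matrix is upper triangular; its diagonal is (1, 2, 3, 4)
for a triangular matrix the eigenvalues are the diagonal entries, with algebraic multiplicity their repetition count


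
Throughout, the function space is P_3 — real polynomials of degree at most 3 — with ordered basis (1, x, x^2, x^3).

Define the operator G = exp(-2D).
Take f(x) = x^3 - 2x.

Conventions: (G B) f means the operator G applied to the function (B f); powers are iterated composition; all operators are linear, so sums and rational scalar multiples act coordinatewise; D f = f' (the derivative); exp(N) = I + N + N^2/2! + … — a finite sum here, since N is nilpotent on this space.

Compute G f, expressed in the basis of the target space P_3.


the image equals g(x) = x^3 - 6x^2 + 10x - 4

order-1 term: -6x^2 + 4
order-2 term: 12x
order-3 term: -8
the series for exp(-2D) f terminates at order 3
exp(-2D) f = x^3 - 6x^2 + 10x - 4


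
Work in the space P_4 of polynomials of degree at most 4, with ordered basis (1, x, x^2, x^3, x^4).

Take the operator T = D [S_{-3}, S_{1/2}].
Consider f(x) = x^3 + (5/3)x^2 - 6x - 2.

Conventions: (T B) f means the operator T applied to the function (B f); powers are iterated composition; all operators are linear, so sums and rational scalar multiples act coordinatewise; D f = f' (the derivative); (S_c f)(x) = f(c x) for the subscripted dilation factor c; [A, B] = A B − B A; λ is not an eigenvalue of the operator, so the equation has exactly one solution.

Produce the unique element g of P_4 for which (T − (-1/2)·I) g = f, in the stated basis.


the result is g(x) = 2x^3 + (10/3)x^2 - 12x - 4

write g with unknown coordinates in the stated basis and equate coefficients in (T − (-1/2)·I) g = f
solving from the highest basis element down gives g = 2x^3 + (10/3)x^2 - 12x - 4
check: T g = 0
so T g − (-1/2)·g = x^3 + (5/3)x^2 - 6x - 2 = f ✓
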